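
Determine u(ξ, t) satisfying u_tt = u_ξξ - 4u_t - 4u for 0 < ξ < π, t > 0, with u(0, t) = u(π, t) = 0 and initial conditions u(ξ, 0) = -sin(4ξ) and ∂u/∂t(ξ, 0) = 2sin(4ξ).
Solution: Substitute u = exp(-2t)w.
Then u_t = exp(-2t)(w_t - 2w), u_tt = exp(-2t)(w_tt - 4w_t + 4w), u_ξξ = exp(-2t)w_ξξ; substituting and dividing by exp(-2t), the lower-order terms cancel: w_tt = w_ξξ (standard wave equation).
Data for w: w(ξ,0) = u(ξ,0) = -sin(4ξ); w_t(ξ,0) = u_t(ξ,0) + 2u(ξ,0) = 0. The boundary conditions carry over: w(0,t) = w(π,t) = 0.
Separating variables: w = Σ [A_n cos(ω_n t) + B_n sin(ω_n t)] sin(nξ), ω_n = n. From ICs: A_4=-1.
So w(ξ,t) = -sin(4ξ)cos(4t), and u(ξ,t) = exp(-2t)w(ξ,t).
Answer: u(ξ, t) = -exp(-2t)sin(4ξ)cos(4t)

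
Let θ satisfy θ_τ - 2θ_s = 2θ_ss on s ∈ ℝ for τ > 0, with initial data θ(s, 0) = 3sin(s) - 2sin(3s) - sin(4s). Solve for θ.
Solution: Change to a moving frame: let η = s + 2τ, σ = τ and write θ(s,τ) = u(η,σ).
By the chain rule θ_τ = u_σ + 2u_η, θ_s = u_η, θ_ss = u_ηη.
Then θ_τ - 2θ_s = u_σ: the advection term cancels and the PDE becomes the heat equation u_σ = 2u_ηη on η ∈ ℝ.
Initial data: u(η,0) = θ(η,0) = 3sin(η) - 2sin(3η) - sin(4η).
On η ∈ ℝ each mode satisfies (sin(nη))″ = -n² sin(nη), so exp(-2n²σ) sin(nη) solves the heat equation; by superposition u(η,σ) = Σ c_n exp(-2n²σ) sin(nη).
Reading off the coefficients: c_1=3, c_3=-2, c_4=-1, so u(η,σ) = 3exp(-2σ)sin(η) - 2exp(-18σ)sin(3η) - exp(-32σ)sin(4η).
Substituting back η = s + 2τ, σ = τ: θ(s,τ) = u(s + 2τ, τ).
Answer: θ(s, τ) = 3exp(-2τ)sin(s + 2τ) - 2exp(-18τ)sin(3s + 6τ) - exp(-32τ)sin(4s + 8τ)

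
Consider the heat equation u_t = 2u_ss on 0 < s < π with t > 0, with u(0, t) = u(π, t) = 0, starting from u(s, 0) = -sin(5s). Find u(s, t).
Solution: Using separation of variables u = X(s)T(t):
Eigenfunctions: sin(ns), n = 1, 2, 3, ...
General solution: u(s, t) = Σ c_n sin(ns) exp(-2n² t)
Matching u(s,0) = -sin(5s) term by term: c_5=-1.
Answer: u(s, t) = -exp(-50t)sin(5s)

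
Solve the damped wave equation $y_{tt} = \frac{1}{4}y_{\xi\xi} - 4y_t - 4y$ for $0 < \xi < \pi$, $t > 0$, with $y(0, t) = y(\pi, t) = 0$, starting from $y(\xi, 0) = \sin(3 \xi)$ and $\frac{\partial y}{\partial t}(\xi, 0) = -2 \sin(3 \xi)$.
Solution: Substitute $y = e^{-2t}u$.
Then $y_t = e^{-2t}(u_t - 2u)$, $y_{tt} = e^{-2t}(u_{tt} - 4u_t + 4u)$, $y_{\xi\xi} = e^{-2t}u_{\xi\xi}$; substituting and dividing by $e^{-2t}$, the lower-order terms cancel: $u_{tt} = \frac{1}{4}u_{\xi\xi}$ (standard wave equation).
Data for $u$: $u(\xi,0) = y(\xi,0) = \sin(3 \xi)$; $u_t(\xi,0) = y_t(\xi,0) + 2y(\xi,0) = 0$. The boundary conditions carry over: $u(0,t) = u(\pi,t) = 0$.
Separating variables: $u = \sum [A_n \cos(\omega_n t) + B_n \sin(\omega_n t)] \sin(n\xi)$, $\omega_n = n/2$. From ICs: $A_3=1$.
So $u(\xi,t) = \sin(3 \xi) \cos(3 t/2)$, and $y(\xi,t) = e^{-2t}u(\xi,t)$.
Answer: $y(\xi, t) = e^{-2 t} \sin(3 \xi) \cos(3 t/2)$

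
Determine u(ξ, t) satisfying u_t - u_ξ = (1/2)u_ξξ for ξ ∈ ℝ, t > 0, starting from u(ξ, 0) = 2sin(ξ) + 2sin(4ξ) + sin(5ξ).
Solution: Moving frame: η = ξ + t, σ = t, u = w(η,σ), so u_t = w_σ + w_η and u_ξξ = w_ηη.
Hence u_t - u_ξ = w_σ and the PDE becomes the heat equation w_σ = (1/2)w_ηη on η ∈ ℝ.
Initial data: w(η,0) = u(η,0) = 2sin(η) + 2sin(4η) + sin(5η). Each mode sin(nη) decays as exp(-n²σ/2) on ℝ, so w(η,σ) = Σ c_n exp(-n²σ/2) sin(nη) with c_1=2, c_4=2, c_5=1: w(η,σ) = 2exp(-8σ)sin(4η) + 2exp(-σ/2)sin(η) + exp(-25σ/2)sin(5η).
Substituting back: u(ξ,t) = w(ξ + t, t).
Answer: u(ξ, t) = 2exp(-8t)sin(4t + 4ξ) + 2exp(-t/2)sin(t + ξ) + exp(-25t/2)sin(5t + 5ξ)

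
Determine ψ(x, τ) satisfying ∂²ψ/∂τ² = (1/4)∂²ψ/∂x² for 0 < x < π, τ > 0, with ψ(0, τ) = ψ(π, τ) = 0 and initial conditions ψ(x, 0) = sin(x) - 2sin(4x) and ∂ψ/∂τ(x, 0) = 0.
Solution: Separating variables: ψ = Σ [A_n cos(ω_n τ) + B_n sin(ω_n τ)] sin(nx), ω_n = n/2. From ICs: A_1=1, A_4=-2.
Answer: ψ(x, τ) = sin(x)cos(τ/2) - 2sin(4x)cos(2τ)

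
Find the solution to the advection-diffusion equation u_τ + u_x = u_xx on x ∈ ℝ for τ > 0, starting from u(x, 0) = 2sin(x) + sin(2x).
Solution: Moving frame: η = x - τ, σ = τ, u = w(η,σ), so u_τ = w_σ - w_η and u_xx = w_ηη.
Hence u_τ + u_x = w_σ and the PDE becomes the heat equation w_σ = w_ηη on η ∈ ℝ.
Initial data: w(η,0) = u(η,0) = 2sin(η) + sin(2η). Each mode sin(nη) decays as exp(-n²σ) on ℝ, so w(η,σ) = Σ c_n exp(-n²σ) sin(nη) with c_1=2, c_2=1: w(η,σ) = 2exp(-σ)sin(η) + exp(-4σ)sin(2η).
Substituting back: u(x,τ) = w(x - τ, τ).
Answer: u(x, τ) = 2exp(-τ)sin(x - τ) + exp(-4τ)sin(2x - 2τ)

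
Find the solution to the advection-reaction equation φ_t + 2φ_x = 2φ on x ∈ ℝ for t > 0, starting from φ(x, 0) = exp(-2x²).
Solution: Substitute φ = exp(2t)u.
Then φ_t = exp(2t)(u_t + 2u), φ_x = exp(2t)u_x; substituting and dividing by exp(2t), the lower-order terms cancel: u_t + 2u_x = 0 (standard advection equation).
Data for u: u(x,0) = φ(x,0) = exp(-2x²).
By characteristics (dx/dt = 2), u(x,t) = f(x - 2t) with f = u(·, 0).
So u(x,t) = exp(-2(-2t + x)²), and φ(x,t) = exp(2t)u(x,t).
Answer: φ(x, t) = exp(2t)exp(-2(-2t + x)²)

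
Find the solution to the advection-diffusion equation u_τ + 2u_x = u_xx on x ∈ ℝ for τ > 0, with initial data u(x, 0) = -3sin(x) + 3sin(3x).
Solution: Change to a moving frame: let η = x - 2τ, σ = τ and write u(x,τ) = w(η,σ).
By the chain rule u_τ = w_σ - 2w_η, u_x = w_η, u_xx = w_ηη.
Then u_τ + 2u_x = w_σ: the advection term cancels and the PDE becomes the heat equation w_σ = w_ηη on η ∈ ℝ.
Initial data: w(η,0) = u(η,0) = -3sin(η) + 3sin(3η).
On η ∈ ℝ each mode satisfies (sin(nη))″ = -n² sin(nη), so exp(-n²σ) sin(nη) solves the heat equation; by superposition w(η,σ) = Σ c_n exp(-n²σ) sin(nη).
Reading off the coefficients: c_1=-3, c_3=3, so w(η,σ) = -3exp(-σ)sin(η) + 3exp(-9σ)sin(3η).
Substituting back η = x - 2τ, σ = τ: u(x,τ) = w(x - 2τ, τ).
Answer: u(x, τ) = -3exp(-τ)sin(x - 2τ) + 3exp(-9τ)sin(3x - 6τ)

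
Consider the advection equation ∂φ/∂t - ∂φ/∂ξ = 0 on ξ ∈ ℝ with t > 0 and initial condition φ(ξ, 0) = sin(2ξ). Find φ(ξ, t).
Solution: By method of characteristics (waves move left with speed 1):
Along characteristics ξ + t = const, φ is constant, so φ(ξ,t) = f(ξ + t) with f = φ(·, 0).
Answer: φ(ξ, t) = sin(2t + 2ξ)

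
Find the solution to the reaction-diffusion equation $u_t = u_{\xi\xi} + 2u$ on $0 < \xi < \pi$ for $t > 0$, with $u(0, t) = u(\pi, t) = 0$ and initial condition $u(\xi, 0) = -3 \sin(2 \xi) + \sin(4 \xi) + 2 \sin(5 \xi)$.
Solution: Substitute $u = e^{2t}w$.
Then $u_t = e^{2t}(w_t + 2w)$, $u_{\xi\xi} = e^{2t}w_{\xi\xi}$; substituting and dividing by $e^{2t}$, the lower-order terms cancel: $w_t = w_{\xi\xi}$ (standard heat equation).
Data for $w$: $w(\xi,0) = u(\xi,0) = -3 \sin(2 \xi) + \sin(4 \xi) + 2 \sin(5 \xi)$. The boundary conditions carry over: $w(0,t) = w(\pi,t) = 0$.
Separating variables: $w = \sum c_n e^{-n^2t} \sin(n\xi)$. From $w(\xi,0) = -3 \sin(2 \xi) + \sin(4 \xi) + 2 \sin(5 \xi)$: $c_2=-3, c_4=1, c_5=2$.
So $w(\xi,t) = -3 e^{-4 t} \sin(2 \xi) + e^{-16 t} \sin(4 \xi) + 2 e^{-25 t} \sin(5 \xi)$, and $u(\xi,t) = e^{2t}w(\xi,t)$.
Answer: $u(\xi, t) = -3 e^{-2 t} \sin(2 \xi) + e^{-14 t} \sin(4 \xi) + 2 e^{-23 t} \sin(5 \xi)$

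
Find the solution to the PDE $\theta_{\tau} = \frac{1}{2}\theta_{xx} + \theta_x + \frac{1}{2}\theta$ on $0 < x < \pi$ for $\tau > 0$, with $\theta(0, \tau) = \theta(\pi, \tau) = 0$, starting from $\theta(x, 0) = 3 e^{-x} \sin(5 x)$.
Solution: Substitute $\theta = e^{-x}u$.
Then $\theta_x = e^{-x}(u_x - u)$, $\theta_{xx} = e^{-x}(u_{xx} - 2u_x + u)$, $\theta_{\tau} = e^{-x}u_{\tau}$; substituting and dividing by $e^{-x}$, the lower-order terms cancel: $u_{\tau} = \frac{1}{2}u_{xx}$ (standard heat equation).
Data for $u$: $u(x,0) = e^{x}\theta(x,0) = 3 \sin(5 x)$. The boundary conditions carry over: $u(0,\tau) = u(\pi,\tau) = 0$.
Separating variables: $u = \sum c_n e^{-n^2\tau/2} \sin(nx)$. From $u(x,0) = 3 \sin(5 x)$: $c_5=3$.
So $u(x,\tau) = 3 e^{-25 \tau/2} \sin(5 x)$, and $\theta(x,\tau) = e^{-x}u(x,\tau)$.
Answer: $\theta(x, \tau) = 3 e^{-25 \tau/2} e^{-x} \sin(5 x)$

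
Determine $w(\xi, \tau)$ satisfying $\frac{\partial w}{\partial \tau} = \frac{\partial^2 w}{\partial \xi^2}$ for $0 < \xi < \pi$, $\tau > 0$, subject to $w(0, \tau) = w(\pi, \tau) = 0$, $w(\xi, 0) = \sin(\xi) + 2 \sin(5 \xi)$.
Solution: Using separation of variables $w = X(\xi)T(\tau)$:
Eigenfunctions: $\sin(n\xi)$, $n = 1, 2, 3, \ldots$
General solution: $w(\xi, \tau) = \sum c_n \sin(n\xi) e^{-n^2 \tau}$
Matching $w(\xi,0) = \sin(\xi) + 2 \sin(5 \xi)$ term by term: $c_1=1, c_5=2$.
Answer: $w(\xi, \tau) = e^{-\tau} \sin(\xi) + 2 e^{-25 \tau} \sin(5 \xi)$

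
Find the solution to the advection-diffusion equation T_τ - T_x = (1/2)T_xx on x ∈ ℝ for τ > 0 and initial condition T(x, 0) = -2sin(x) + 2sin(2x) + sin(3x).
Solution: Moving frame: η = x + τ, σ = τ, T = u(η,σ), so T_τ = u_σ + u_η and T_xx = u_ηη.
Hence T_τ - T_x = u_σ and the PDE becomes the heat equation u_σ = (1/2)u_ηη on η ∈ ℝ.
Initial data: u(η,0) = T(η,0) = -2sin(η) + 2sin(2η) + sin(3η). Each mode sin(nη) decays as exp(-n²σ/2) on ℝ, so u(η,σ) = Σ c_n exp(-n²σ/2) sin(nη) with c_1=-2, c_2=2, c_3=1: u(η,σ) = 2exp(-2σ)sin(2η) - 2exp(-σ/2)sin(η) + exp(-9σ/2)sin(3η).
Substituting back: T(x,τ) = u(x + τ, τ).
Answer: T(x, τ) = 2exp(-2τ)sin(2x + 2τ) - 2exp(-τ/2)sin(x + τ) + exp(-9τ/2)sin(3x + 3τ)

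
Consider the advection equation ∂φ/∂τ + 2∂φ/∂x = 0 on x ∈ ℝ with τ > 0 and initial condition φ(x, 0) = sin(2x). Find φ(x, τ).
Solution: By method of characteristics (waves move right with speed 2):
Along characteristics x - 2τ = const, φ is constant, so φ(x,τ) = f(x - 2τ) with f = φ(·, 0).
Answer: φ(x, τ) = sin(2x - 4τ)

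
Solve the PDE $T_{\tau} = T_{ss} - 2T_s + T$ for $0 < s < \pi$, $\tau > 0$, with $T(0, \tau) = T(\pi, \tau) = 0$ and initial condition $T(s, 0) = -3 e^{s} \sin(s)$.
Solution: Substitute $T = e^{s}u$, i.e. $u = e^{-s}T$.
By the product rule, $T_s = e^{s}(u_s + u)$, $T_{ss} = e^{s}(u_{ss} + 2u_s + u)$, $T_{\tau} = e^{s}u_{\tau}$.
Substituting into the PDE and dividing by $e^{s}$: $u_{\tau} = (u_{ss} + 2u_s + u) - 2(u_s + u) + u$.
The lower-order terms cancel, leaving the standard heat equation $u_{\tau} = u_{ss}$.
Initial data for $u$: $u(s,0) = e^{-s}T(s,0) = -3 \sin(s)$. The boundary conditions carry over: $u(0,\tau) = u(\pi,\tau) = 0$.
Solve for $u$:
  Using separation of variables $u = X(s)G(\tau)$:
  Eigenfunctions: $\sin(ns)$, $n = 1, 2, 3, \ldots$
  General solution: $u(s, \tau) = \sum c_n \sin(ns) e^{-n^2 \tau}$
  Matching $u(s,0) = -3 \sin(s)$ term by term: $c_1=-3$.
Hence $u(s,\tau) = -3 e^{-\tau} \sin(s)$.
Transform back: $T(s,\tau) = e^{s}u(s,\tau)$.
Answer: $T(s, \tau) = -3 e^{-\tau} e^{s} \sin(s)$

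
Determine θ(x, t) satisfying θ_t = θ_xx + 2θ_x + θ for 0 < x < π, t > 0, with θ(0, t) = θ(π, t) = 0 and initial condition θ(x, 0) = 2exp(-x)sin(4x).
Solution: Substitute θ = exp(-x)u, i.e. u = exp(x)θ.
By the product rule, θ_x = exp(-x)(u_x - u), θ_xx = exp(-x)(u_xx - 2u_x + u), θ_t = exp(-x)u_t.
Substituting into the PDE and dividing by exp(-x): u_t = (u_xx - 2u_x + u) + 2(u_x - u) + u.
The lower-order terms cancel, leaving the standard heat equation u_t = u_xx.
Initial data for u: u(x,0) = exp(x)θ(x,0) = 2sin(4x). The boundary conditions carry over: u(0,t) = u(π,t) = 0.
Solve for u:
  Using separation of variables u = X(x)G(t):
  Eigenfunctions: sin(nx), n = 1, 2, 3, ...
  General solution: u(x, t) = Σ c_n sin(nx) exp(-n² t)
  Matching u(x,0) = 2sin(4x) term by term: c_4=2.
Hence u(x,t) = 2exp(-16t)sin(4x).
Transform back: θ(x,t) = exp(-x)u(x,t).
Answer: θ(x, t) = 2exp(-16t)exp(-x)sin(4x)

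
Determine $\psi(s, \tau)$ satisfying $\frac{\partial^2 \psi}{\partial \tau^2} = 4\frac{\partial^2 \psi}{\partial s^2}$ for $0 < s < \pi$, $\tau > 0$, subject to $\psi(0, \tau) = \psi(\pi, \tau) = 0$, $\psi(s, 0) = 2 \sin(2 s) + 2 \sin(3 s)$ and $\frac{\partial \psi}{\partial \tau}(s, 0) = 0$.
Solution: Separating variables: $\psi = \sum [A_n \cos(\omega_n \tau) + B_n \sin(\omega_n \tau)] \sin(ns)$, $\omega_n = 2n$. From ICs: $A_2=2, A_3=2$.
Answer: $\psi(s, \tau) = 2 \sin(2 s) \cos(4 \tau) + 2 \sin(3 s) \cos(6 \tau)$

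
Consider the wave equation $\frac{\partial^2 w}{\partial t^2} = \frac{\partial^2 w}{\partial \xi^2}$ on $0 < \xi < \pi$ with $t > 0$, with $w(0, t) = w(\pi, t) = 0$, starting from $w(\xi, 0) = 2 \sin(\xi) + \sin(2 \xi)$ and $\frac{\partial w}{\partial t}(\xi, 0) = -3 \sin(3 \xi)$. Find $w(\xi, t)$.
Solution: Using separation of variables $w = X(\xi)T(t)$:
Eigenfunctions: $\sin(n\xi)$, $n = 1, 2, 3, \ldots$
General solution: $w(\xi, t) = \sum [A_n \cos(n t) + B_n \sin(n t)] \sin(n\xi)$
From $w(\xi,0) = 2 \sin(\xi) + \sin(2 \xi)$: $A_1=2, A_2=1$. From $w_t(\xi,0) = -3 \sin(3 \xi)$, using $w_t(\xi,0) = \sum \omega_n B_n \sin(n\xi)$ with $\omega_n = n$: $B_3 = (-3)/3 = -1$.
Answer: $w(\xi, t) = 2 \sin(\xi) \cos(t) + \sin(2 \xi) \cos(2 t) -  \sin(3 \xi) \sin(3 t)$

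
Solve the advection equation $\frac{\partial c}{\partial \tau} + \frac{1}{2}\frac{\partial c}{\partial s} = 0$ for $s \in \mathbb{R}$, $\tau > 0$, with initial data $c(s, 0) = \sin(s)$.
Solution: By characteristics ($ds/d\tau = 1/2$), $c(s,\tau) = f(s - \frac{1}{2}\tau)$ with $f = c( \cdot , 0)$.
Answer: $c(s, \tau) = - \sin(\tau/2 - s)$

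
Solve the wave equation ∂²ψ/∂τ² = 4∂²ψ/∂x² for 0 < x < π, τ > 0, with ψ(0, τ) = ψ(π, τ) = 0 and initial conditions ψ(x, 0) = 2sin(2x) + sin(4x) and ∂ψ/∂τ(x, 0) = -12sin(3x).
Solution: Separating variables: ψ = Σ [A_n cos(ω_n τ) + B_n sin(ω_n τ)] sin(nx), ω_n = 2n. From ICs (B_n = velocity coefficient / ω_n): A_2=2, A_4=1, B_3=-2.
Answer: ψ(x, τ) = 2sin(2x)cos(4τ) - 2sin(3x)sin(6τ) + sin(4x)cos(8τ)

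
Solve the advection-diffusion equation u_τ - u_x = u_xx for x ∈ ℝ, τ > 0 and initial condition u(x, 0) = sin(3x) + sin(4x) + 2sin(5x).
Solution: Change to a moving frame: let η = x + τ, σ = τ and write u(x,τ) = w(η,σ).
By the chain rule u_τ = w_σ + w_η, u_x = w_η, u_xx = w_ηη.
Then u_τ - u_x = w_σ: the advection term cancels and the PDE becomes the heat equation w_σ = w_ηη on η ∈ ℝ.
Initial data: w(η,0) = u(η,0) = sin(3η) + sin(4η) + 2sin(5η).
On η ∈ ℝ each mode satisfies (sin(nη))″ = -n² sin(nη), so exp(-n²σ) sin(nη) solves the heat equation; by superposition w(η,σ) = Σ c_n exp(-n²σ) sin(nη).
Reading off the coefficients: c_3=1, c_4=1, c_5=2, so w(η,σ) = exp(-9σ)sin(3η) + exp(-16σ)sin(4η) + 2exp(-25σ)sin(5η).
Substituting back η = x + τ, σ = τ: u(x,τ) = w(x + τ, τ).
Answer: u(x, τ) = exp(-9τ)sin(3x + 3τ) + exp(-16τ)sin(4x + 4τ) + 2exp(-25τ)sin(5x + 5τ)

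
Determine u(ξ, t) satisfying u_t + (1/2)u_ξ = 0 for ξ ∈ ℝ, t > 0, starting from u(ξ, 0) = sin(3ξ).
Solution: By method of characteristics (waves move right with speed 1/2):
Along characteristics ξ - (1/2)t = const, u is constant, so u(ξ,t) = f(ξ - (1/2)t) with f = u(·, 0).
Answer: u(ξ, t) = -sin(3t/2 - 3ξ)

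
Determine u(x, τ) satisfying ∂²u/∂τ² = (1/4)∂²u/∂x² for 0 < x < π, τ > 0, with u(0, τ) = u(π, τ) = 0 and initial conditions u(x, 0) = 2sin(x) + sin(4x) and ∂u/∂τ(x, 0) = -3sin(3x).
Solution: Separating variables: u = Σ [A_n cos(ω_n τ) + B_n sin(ω_n τ)] sin(nx), ω_n = n/2. From ICs (B_n = velocity coefficient / ω_n): A_1=2, A_4=1, B_3=-2.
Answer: u(x, τ) = 2sin(x)cos(τ/2) - 2sin(3x)sin(3τ/2) + sin(4x)cos(2τ)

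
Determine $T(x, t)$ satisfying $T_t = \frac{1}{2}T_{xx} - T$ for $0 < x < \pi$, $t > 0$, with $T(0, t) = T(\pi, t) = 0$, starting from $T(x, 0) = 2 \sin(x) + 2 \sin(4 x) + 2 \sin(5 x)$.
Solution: Substitute $T = e^{-t}u$.
Then $T_t = e^{-t}(u_t - u)$, $T_{xx} = e^{-t}u_{xx}$; substituting and dividing by $e^{-t}$, the lower-order terms cancel: $u_t = \frac{1}{2}u_{xx}$ (standard heat equation).
Data for $u$: $u(x,0) = T(x,0) = 2 \sin(x) + 2 \sin(4 x) + 2 \sin(5 x)$. The boundary conditions carry over: $u(0,t) = u(\pi,t) = 0$.
Separating variables: $u = \sum c_n e^{-n^2t/2} \sin(nx)$. From $u(x,0) = 2 \sin(x) + 2 \sin(4 x) + 2 \sin(5 x)$: $c_1=2, c_4=2, c_5=2$.
So $u(x,t) = 2 e^{-8 t} \sin(4 x) + 2 e^{-t/2} \sin(x) + 2 e^{-25 t/2} \sin(5 x)$, and $T(x,t) = e^{-t}u(x,t)$.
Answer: $T(x, t) = 2 e^{-9 t} \sin(4 x) + 2 e^{-3 t/2} \sin(x) + 2 e^{-27 t/2} \sin(5 x)$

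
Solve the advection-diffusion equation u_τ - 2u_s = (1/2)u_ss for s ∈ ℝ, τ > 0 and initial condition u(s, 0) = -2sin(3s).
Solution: Moving frame: η = s + 2τ, σ = τ, u = w(η,σ), so u_τ = w_σ + 2w_η and u_ss = w_ηη.
Hence u_τ - 2u_s = w_σ and the PDE becomes the heat equation w_σ = (1/2)w_ηη on η ∈ ℝ.
Initial data: w(η,0) = u(η,0) = -2sin(3η). Each mode sin(nη) decays as exp(-n²σ/2) on ℝ, so w(η,σ) = Σ c_n exp(-n²σ/2) sin(nη) with c_3=-2: w(η,σ) = -2exp(-9σ/2)sin(3η).
Substituting back: u(s,τ) = w(s + 2τ, τ).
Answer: u(s, τ) = -2exp(-9τ/2)sin(3s + 6τ)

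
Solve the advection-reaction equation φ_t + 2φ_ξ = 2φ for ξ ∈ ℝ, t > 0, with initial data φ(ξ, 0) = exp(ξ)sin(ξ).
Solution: Substitute φ = exp(ξ)u, i.e. u = exp(-ξ)φ.
By the product rule, φ_ξ = exp(ξ)(u_ξ + u), φ_t = exp(ξ)u_t.
Substituting into the PDE and dividing by exp(ξ): u_t + 2(u_ξ + u) = 2u.
The lower-order terms cancel, leaving the standard advection equation u_t + 2u_ξ = 0.
Initial data for u: u(ξ,0) = exp(-ξ)φ(ξ,0) = sin(ξ).
Solve for u:
  By method of characteristics (waves move right with speed 2):
  Along characteristics ξ - 2t = const, u is constant, so u(ξ,t) = f(ξ - 2t) with f = u(·, 0).
Hence u(ξ,t) = -sin(2t - ξ).
Transform back: φ(ξ,t) = exp(ξ)u(ξ,t).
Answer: φ(ξ, t) = -exp(ξ)sin(2t - ξ)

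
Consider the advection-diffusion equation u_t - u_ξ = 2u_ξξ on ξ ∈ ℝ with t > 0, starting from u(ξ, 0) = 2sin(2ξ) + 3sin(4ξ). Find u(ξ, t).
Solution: Moving frame: η = ξ + t, σ = t, u = w(η,σ), so u_t = w_σ + w_η and u_ξξ = w_ηη.
Hence u_t - u_ξ = w_σ and the PDE becomes the heat equation w_σ = 2w_ηη on η ∈ ℝ.
Initial data: w(η,0) = u(η,0) = 2sin(2η) + 3sin(4η). Each mode sin(nη) decays as exp(-2n²σ) on ℝ, so w(η,σ) = Σ c_n exp(-2n²σ) sin(nη) with c_2=2, c_4=3: w(η,σ) = 2exp(-8σ)sin(2η) + 3exp(-32σ)sin(4η).
Substituting back: u(ξ,t) = w(ξ + t, t).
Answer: u(ξ, t) = 2exp(-8t)sin(2t + 2ξ) + 3exp(-32t)sin(4t + 4ξ)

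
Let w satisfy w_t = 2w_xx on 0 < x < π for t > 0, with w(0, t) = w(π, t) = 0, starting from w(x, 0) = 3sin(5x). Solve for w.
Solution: Separating variables: w = Σ c_n exp(-2n²t) sin(nx). From w(x,0) = 3sin(5x): c_5=3.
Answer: w(x, t) = 3exp(-50t)sin(5x)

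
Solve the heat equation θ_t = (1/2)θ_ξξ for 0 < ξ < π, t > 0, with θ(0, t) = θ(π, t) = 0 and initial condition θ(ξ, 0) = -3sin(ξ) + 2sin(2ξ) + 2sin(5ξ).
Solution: Using separation of variables θ = X(ξ)G(t):
Eigenfunctions: sin(nξ), n = 1, 2, 3, ...
General solution: θ(ξ, t) = Σ c_n sin(nξ) exp(-n² t/2)
Matching θ(ξ,0) = -3sin(ξ) + 2sin(2ξ) + 2sin(5ξ) term by term: c_1=-3, c_2=2, c_5=2.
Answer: θ(ξ, t) = 2exp(-2t)sin(2ξ) - 3exp(-t/2)sin(ξ) + 2exp(-25t/2)sin(5ξ)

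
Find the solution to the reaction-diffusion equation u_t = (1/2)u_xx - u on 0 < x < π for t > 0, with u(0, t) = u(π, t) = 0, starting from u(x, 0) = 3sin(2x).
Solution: Substitute u = exp(-t)w, i.e. w = exp(t)u.
By the product rule, u_t = exp(-t)(w_t - w), u_xx = exp(-t)w_xx.
Substituting into the PDE and dividing by exp(-t): w_t - w = (1/2)w_xx - w.
The lower-order terms cancel, leaving the standard heat equation w_t = (1/2)w_xx.
Initial data for w: w(x,0) = u(x,0) = 3sin(2x). The boundary conditions carry over: w(0,t) = w(π,t) = 0.
Solve for w:
  Using separation of variables w = X(x)T(t):
  Eigenfunctions: sin(nx), n = 1, 2, 3, ...
  General solution: w(x, t) = Σ c_n sin(nx) exp(-n² t/2)
  Matching w(x,0) = 3sin(2x) term by term: c_2=3.
Hence w(x,t) = 3exp(-2t)sin(2x).
Transform back: u(x,t) = exp(-t)w(x,t).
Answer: u(x, t) = 3exp(-3t)sin(2x)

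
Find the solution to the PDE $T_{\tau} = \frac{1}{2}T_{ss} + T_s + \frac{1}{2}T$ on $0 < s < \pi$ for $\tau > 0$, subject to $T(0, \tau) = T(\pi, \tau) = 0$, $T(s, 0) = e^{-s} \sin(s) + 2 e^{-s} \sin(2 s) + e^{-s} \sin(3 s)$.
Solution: Substitute $T = e^{-s}u$.
Then $T_s = e^{-s}(u_s - u)$, $T_{ss} = e^{-s}(u_{ss} - 2u_s + u)$, $T_{\tau} = e^{-s}u_{\tau}$; substituting and dividing by $e^{-s}$, the lower-order terms cancel: $u_{\tau} = \frac{1}{2}u_{ss}$ (standard heat equation).
Data for $u$: $u(s,0) = e^{s}T(s,0) = \sin(s) + 2 \sin(2 s) + \sin(3 s)$. The boundary conditions carry over: $u(0,\tau) = u(\pi,\tau) = 0$.
Separating variables: $u = \sum c_n e^{-n^2\tau/2} \sin(ns)$. From $u(s,0) = \sin(s) + 2 \sin(2 s) + \sin(3 s)$: $c_1=1, c_2=2, c_3=1$.
So $u(s,\tau) = 2 e^{-2 \tau} \sin(2 s) + e^{-\tau/2} \sin(s) + e^{-9 \tau/2} \sin(3 s)$, and $T(s,\tau) = e^{-s}u(s,\tau)$.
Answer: $T(s, \tau) = 2 e^{-2 \tau} e^{-s} \sin(2 s) + e^{-\tau/2} e^{-s} \sin(s) + e^{-9 \tau/2} e^{-s} \sin(3 s)$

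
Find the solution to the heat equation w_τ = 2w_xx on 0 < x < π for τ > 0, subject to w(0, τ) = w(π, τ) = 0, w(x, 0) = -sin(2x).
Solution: Separating variables: w = Σ c_n exp(-2n²τ) sin(nx). From w(x,0) = -sin(2x): c_2=-1.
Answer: w(x, τ) = -exp(-8τ)sin(2x)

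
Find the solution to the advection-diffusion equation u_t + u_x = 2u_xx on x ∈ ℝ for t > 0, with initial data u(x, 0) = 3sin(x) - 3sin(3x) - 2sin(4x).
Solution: Moving frame: η = x - t, σ = t, u = w(η,σ), so u_t = w_σ - w_η and u_xx = w_ηη.
Hence u_t + u_x = w_σ and the PDE becomes the heat equation w_σ = 2w_ηη on η ∈ ℝ.
Initial data: w(η,0) = u(η,0) = 3sin(η) - 3sin(3η) - 2sin(4η). Each mode sin(nη) decays as exp(-2n²σ) on ℝ, so w(η,σ) = Σ c_n exp(-2n²σ) sin(nη) with c_1=3, c_3=-3, c_4=-2: w(η,σ) = 3exp(-2σ)sin(η) - 3exp(-18σ)sin(3η) - 2exp(-32σ)sin(4η).
Substituting back: u(x,t) = w(x - t, t).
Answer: u(x, t) = -3exp(-2t)sin(t - x) + 3exp(-18t)sin(3t - 3x) + 2exp(-32t)sin(4t - 4x)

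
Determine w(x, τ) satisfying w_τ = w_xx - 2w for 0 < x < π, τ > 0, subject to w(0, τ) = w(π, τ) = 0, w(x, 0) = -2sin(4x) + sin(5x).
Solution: Substitute w = exp(-2τ)u.
Then w_τ = exp(-2τ)(u_τ - 2u), w_xx = exp(-2τ)u_xx; substituting and dividing by exp(-2τ), the lower-order terms cancel: u_τ = u_xx (standard heat equation).
Data for u: u(x,0) = w(x,0) = -2sin(4x) + sin(5x). The boundary conditions carry over: u(0,τ) = u(π,τ) = 0.
Separating variables: u = Σ c_n exp(-n²τ) sin(nx). From u(x,0) = -2sin(4x) + sin(5x): c_4=-2, c_5=1.
So u(x,τ) = -2exp(-16τ)sin(4x) + exp(-25τ)sin(5x), and w(x,τ) = exp(-2τ)u(x,τ).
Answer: w(x, τ) = -2exp(-18τ)sin(4x) + exp(-27τ)sin(5x)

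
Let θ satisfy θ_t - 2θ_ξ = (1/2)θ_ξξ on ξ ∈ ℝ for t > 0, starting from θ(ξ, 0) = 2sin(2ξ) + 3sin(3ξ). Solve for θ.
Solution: Moving frame: η = ξ + 2t, σ = t, θ = u(η,σ), so θ_t = u_σ + 2u_η and θ_ξξ = u_ηη.
Hence θ_t - 2θ_ξ = u_σ and the PDE becomes the heat equation u_σ = (1/2)u_ηη on η ∈ ℝ.
Initial data: u(η,0) = θ(η,0) = 2sin(2η) + 3sin(3η). Each mode sin(nη) decays as exp(-n²σ/2) on ℝ, so u(η,σ) = Σ c_n exp(-n²σ/2) sin(nη) with c_2=2, c_3=3: u(η,σ) = 2exp(-2σ)sin(2η) + 3exp(-9σ/2)sin(3η).
Substituting back: θ(ξ,t) = u(ξ + 2t, t).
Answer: θ(ξ, t) = 2exp(-2t)sin(4t + 2ξ) + 3exp(-9t/2)sin(6t + 3ξ)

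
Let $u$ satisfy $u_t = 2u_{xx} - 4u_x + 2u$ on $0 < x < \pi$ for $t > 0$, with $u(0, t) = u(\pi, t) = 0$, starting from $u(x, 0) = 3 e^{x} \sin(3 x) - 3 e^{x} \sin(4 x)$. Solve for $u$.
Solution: Substitute $u = e^{x}w$.
Then $u_x = e^{x}(w_x + w)$, $u_{xx} = e^{x}(w_{xx} + 2w_x + w)$, $u_t = e^{x}w_t$; substituting and dividing by $e^{x}$, the lower-order terms cancel: $w_t = 2w_{xx}$ (standard heat equation).
Data for $w$: $w(x,0) = e^{-x}u(x,0) = 3 \sin(3 x) - 3 \sin(4 x)$. The boundary conditions carry over: $w(0,t) = w(\pi,t) = 0$.
Separating variables: $w = \sum c_n e^{-2n^2t} \sin(nx)$. From $w(x,0) = 3 \sin(3 x) - 3 \sin(4 x)$: $c_3=3, c_4=-3$.
So $w(x,t) = 3 e^{-18 t} \sin(3 x) - 3 e^{-32 t} \sin(4 x)$, and $u(x,t) = e^{x}w(x,t)$.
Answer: $u(x, t) = 3 e^{-18 t} e^{x} \sin(3 x) - 3 e^{-32 t} e^{x} \sin(4 x)$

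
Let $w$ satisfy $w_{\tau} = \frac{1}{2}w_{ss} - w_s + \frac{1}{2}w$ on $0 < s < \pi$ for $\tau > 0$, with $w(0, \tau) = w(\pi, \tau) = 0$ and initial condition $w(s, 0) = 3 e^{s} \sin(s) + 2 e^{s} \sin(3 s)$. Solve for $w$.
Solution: Substitute $w = e^{s}u$, i.e. $u = e^{-s}w$.
By the product rule, $w_s = e^{s}(u_s + u)$, $w_{ss} = e^{s}(u_{ss} + 2u_s + u)$, $w_{\tau} = e^{s}u_{\tau}$.
Substituting into the PDE and dividing by $e^{s}$: $u_{\tau} = \frac{1}{2}(u_{ss} + 2u_s + u) - (u_s + u) + \frac{1}{2}u$.
The lower-order terms cancel, leaving the standard heat equation $u_{\tau} = \frac{1}{2}u_{ss}$.
Initial data for $u$: $u(s,0) = e^{-s}w(s,0) = 3 \sin(s) + 2 \sin(3 s)$. The boundary conditions carry over: $u(0,\tau) = u(\pi,\tau) = 0$.
Solve for $u$:
  Using separation of variables $u = X(s)T(\tau)$:
  Eigenfunctions: $\sin(ns)$, $n = 1, 2, 3, \ldots$
  General solution: $u(s, \tau) = \sum c_n \sin(ns) e^{-n^2 \tau/2}$
  Matching $u(s,0) = 3 \sin(s) + 2 \sin(3 s)$ term by term: $c_1=3, c_3=2$.
Hence $u(s,\tau) = 3 e^{-\tau/2} \sin(s) + 2 e^{-9 \tau/2} \sin(3 s)$.
Transform back: $w(s,\tau) = e^{s}u(s,\tau)$.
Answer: $w(s, \tau) = 3 e^{-\tau/2} e^{s} \sin(s) + 2 e^{-9 \tau/2} e^{s} \sin(3 s)$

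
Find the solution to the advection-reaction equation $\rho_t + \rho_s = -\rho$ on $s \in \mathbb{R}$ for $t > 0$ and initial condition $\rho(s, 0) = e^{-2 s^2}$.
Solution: Substitute $\rho = e^{-t}u$, i.e. $u = e^{t}\rho$.
By the product rule, $\rho_t = e^{-t}(u_t - u)$, $\rho_s = e^{-t}u_s$.
Substituting into the PDE and dividing by $e^{-t}$: $u_t - u + u_s = -u$.
The lower-order terms cancel, leaving the standard advection equation $u_t + u_s = 0$.
Initial data for $u$: $u(s,0) = \rho(s,0) = e^{-2 s^2}$.
Solve for $u$:
  By method of characteristics (waves move right with speed 1):
  Along characteristics $s - t =$ const, $u$ is constant, so $u(s,t) = f(s - t)$ with $f = u( \cdot , 0)$.
Hence $u(s,t) = e^{-2 (s - t)^2}$.
Transform back: $\rho(s,t) = e^{-t}u(s,t)$.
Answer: $\rho(s, t) = e^{-t} e^{-2 (s - t)^2}$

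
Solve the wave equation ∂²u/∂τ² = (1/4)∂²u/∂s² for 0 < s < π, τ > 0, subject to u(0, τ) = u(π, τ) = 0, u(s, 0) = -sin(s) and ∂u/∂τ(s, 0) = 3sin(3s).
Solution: Using separation of variables u = X(s)T(τ):
Eigenfunctions: sin(ns), n = 1, 2, 3, ...
General solution: u(s, τ) = Σ [A_n cos(n τ/2) + B_n sin(n τ/2)] sin(ns)
From u(s,0) = -sin(s): A_1=-1. From u_τ(s,0) = 3sin(3s), using u_τ(s,0) = Σ ω_n B_n sin(ns) with ω_n = n/2: B_3 = 3/(3/2) = 2.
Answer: u(s, τ) = -sin(s)cos(τ/2) + 2sin(3s)sin(3τ/2)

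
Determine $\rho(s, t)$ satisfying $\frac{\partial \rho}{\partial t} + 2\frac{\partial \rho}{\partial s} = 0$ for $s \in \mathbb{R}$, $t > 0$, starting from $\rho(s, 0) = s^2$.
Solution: By characteristics ($ds/dt = 2$), $\rho(s,t) = f(s - 2t)$ with $f = \rho( \cdot , 0)$.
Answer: $\rho(s, t) = s^2 - 4 s t + 4 t^2$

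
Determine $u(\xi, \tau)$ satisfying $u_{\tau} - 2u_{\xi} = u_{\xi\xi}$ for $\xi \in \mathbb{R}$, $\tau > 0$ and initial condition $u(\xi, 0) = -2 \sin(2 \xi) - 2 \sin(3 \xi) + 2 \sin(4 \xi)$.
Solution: Change to a moving frame: let $\eta = \xi + 2\tau$, $\sigma = \tau$ and write $u(\xi,\tau) = w(\eta,\sigma)$.
By the chain rule $u_{\tau} = w_{\sigma} + 2w_{\eta}$, $u_{\xi} = w_{\eta}$, $u_{\xi\xi} = w_{\eta\eta}$.
Then $u_{\tau} - 2u_{\xi} = w_{\sigma}$: the advection term cancels and the PDE becomes the heat equation $w_{\sigma} = w_{\eta\eta}$ on $\eta \in \mathbb{R}$.
Initial data: $w(\eta,0) = u(\eta,0) = -2 \sin(2 \eta) - 2 \sin(3 \eta) + 2 \sin(4 \eta)$.
On $\eta \in \mathbb{R}$ each mode satisfies $(\sin(n\eta))'' = -n^2 \sin(n\eta)$, so $e^{-n^2\sigma} \sin(n\eta)$ solves the heat equation; by superposition $w(\eta,\sigma) = \sum c_n e^{-n^2\sigma} \sin(n\eta)$.
Reading off the coefficients: $c_2=-2, c_3=-2, c_4=2$, so $w(\eta,\sigma) = -2 e^{-4 \sigma} \sin(2 \eta) - 2 e^{-9 \sigma} \sin(3 \eta) + 2 e^{-16 \sigma} \sin(4 \eta)$.
Substituting back $\eta = \xi + 2\tau$, $\sigma = \tau$: $u(\xi,\tau) = w(\xi + 2\tau, \tau)$.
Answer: $u(\xi, \tau) = -2 e^{-4 \tau} \sin(4 \tau + 2 \xi) - 2 e^{-9 \tau} \sin(6 \tau + 3 \xi) + 2 e^{-16 \tau} \sin(8 \tau + 4 \xi)$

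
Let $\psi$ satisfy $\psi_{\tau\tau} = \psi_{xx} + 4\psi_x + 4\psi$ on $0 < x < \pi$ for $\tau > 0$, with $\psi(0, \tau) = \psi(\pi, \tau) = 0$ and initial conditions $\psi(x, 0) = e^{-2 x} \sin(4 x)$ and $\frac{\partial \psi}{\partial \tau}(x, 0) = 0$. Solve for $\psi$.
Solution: Substitute $\psi = e^{-2x}u$, i.e. $u = e^{2x}\psi$.
By the product rule, $\psi_x = e^{-2x}(u_x - 2u)$, $\psi_{xx} = e^{-2x}(u_{xx} - 4u_x + 4u)$, $\psi_{\tau\tau} = e^{-2x}u_{\tau\tau}$.
Substituting into the PDE and dividing by $e^{-2x}$: $u_{\tau\tau} = (u_{xx} - 4u_x + 4u) + 4(u_x - 2u) + 4u$.
The lower-order terms cancel, leaving the standard wave equation $u_{\tau\tau} = u_{xx}$.
Initial data for $u$: $u(x,0) = e^{2x}\psi(x,0) = \sin(4 x)$; $u_{\tau}(x,0) = e^{2x}\psi_{\tau}(x,0) = 0$. The boundary conditions carry over: $u(0,\tau) = u(\pi,\tau) = 0$.
Solve for $u$:
  Using separation of variables $u = X(x)T(\tau)$:
  Eigenfunctions: $\sin(nx)$, $n = 1, 2, 3, \ldots$
  General solution: $u(x, \tau) = \sum [A_n \cos(n \tau) + B_n \sin(n \tau)] \sin(nx)$
  From $u(x,0) = \sin(4 x)$: $A_4=1$. From $u_{\tau}(x,0) = 0$: all $B_n = 0$.
Hence $u(x,\tau) = \sin(4 x) \cos(4 \tau)$.
Transform back: $\psi(x,\tau) = e^{-2x}u(x,\tau)$.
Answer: $\psi(x, \tau) = e^{-2 x} \sin(4 x) \cos(4 \tau)$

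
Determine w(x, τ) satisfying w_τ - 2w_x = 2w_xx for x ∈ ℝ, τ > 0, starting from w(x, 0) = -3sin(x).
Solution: Change to a moving frame: let η = x + 2τ, σ = τ and write w(x,τ) = u(η,σ).
By the chain rule w_τ = u_σ + 2u_η, w_x = u_η, w_xx = u_ηη.
Then w_τ - 2w_x = u_σ: the advection term cancels and the PDE becomes the heat equation u_σ = 2u_ηη on η ∈ ℝ.
Initial data: u(η,0) = w(η,0) = -3sin(η).
On η ∈ ℝ each mode satisfies (sin(nη))″ = -n² sin(nη), so exp(-2n²σ) sin(nη) solves the heat equation; by superposition u(η,σ) = Σ c_n exp(-2n²σ) sin(nη).
Reading off the coefficients: c_1=-3, so u(η,σ) = -3exp(-2σ)sin(η).
Substituting back η = x + 2τ, σ = τ: w(x,τ) = u(x + 2τ, τ).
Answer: w(x, τ) = -3exp(-2τ)sin(x + 2τ)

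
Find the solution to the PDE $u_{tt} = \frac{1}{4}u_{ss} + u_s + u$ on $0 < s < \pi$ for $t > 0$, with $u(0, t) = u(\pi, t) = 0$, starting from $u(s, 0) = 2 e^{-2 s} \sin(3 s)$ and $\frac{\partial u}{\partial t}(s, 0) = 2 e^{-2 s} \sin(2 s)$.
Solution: Substitute $u = e^{-2s}w$.
Then $u_s = e^{-2s}(w_s - 2w)$, $u_{ss} = e^{-2s}(w_{ss} - 4w_s + 4w)$, $u_{tt} = e^{-2s}w_{tt}$; substituting and dividing by $e^{-2s}$, the lower-order terms cancel: $w_{tt} = \frac{1}{4}w_{ss}$ (standard wave equation).
Data for $w$: $w(s,0) = e^{2s}u(s,0) = 2 \sin(3 s)$; $w_t(s,0) = e^{2s}u_t(s,0) = 2 \sin(2 s)$. The boundary conditions carry over: $w(0,t) = w(\pi,t) = 0$.
Separating variables: $w = \sum [A_n \cos(\omega_n t) + B_n \sin(\omega_n t)] \sin(ns)$, $\omega_n = n/2$. From ICs ($B_n$ = velocity coefficient / $\omega_n$): $A_3=2, B_2=2$.
So $w(s,t) = 2 \sin(2 s) \sin(t) + 2 \sin(3 s) \cos(3 t/2)$, and $u(s,t) = e^{-2s}w(s,t)$.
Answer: $u(s, t) = 2 e^{-2 s} \sin(2 s) \sin(t) + 2 e^{-2 s} \sin(3 s) \cos(3 t/2)$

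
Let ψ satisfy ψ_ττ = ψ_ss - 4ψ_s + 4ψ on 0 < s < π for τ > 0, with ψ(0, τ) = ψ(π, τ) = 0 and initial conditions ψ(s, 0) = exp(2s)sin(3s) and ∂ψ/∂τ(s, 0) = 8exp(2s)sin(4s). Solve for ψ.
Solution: Substitute ψ = exp(2s)u.
Then ψ_s = exp(2s)(u_s + 2u), ψ_ss = exp(2s)(u_ss + 4u_s + 4u), ψ_ττ = exp(2s)u_ττ; substituting and dividing by exp(2s), the lower-order terms cancel: u_ττ = u_ss (standard wave equation).
Data for u: u(s,0) = exp(-2s)ψ(s,0) = sin(3s); u_τ(s,0) = exp(-2s)ψ_τ(s,0) = 8sin(4s). The boundary conditions carry over: u(0,τ) = u(π,τ) = 0.
Separating variables: u = Σ [A_n cos(ω_n τ) + B_n sin(ω_n τ)] sin(ns), ω_n = n. From ICs (B_n = velocity coefficient / ω_n): A_3=1, B_4=2.
So u(s,τ) = sin(3s)cos(3τ) + 2sin(4s)sin(4τ), and ψ(s,τ) = exp(2s)u(s,τ).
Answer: ψ(s, τ) = exp(2s)sin(3s)cos(3τ) + 2exp(2s)sin(4s)sin(4τ)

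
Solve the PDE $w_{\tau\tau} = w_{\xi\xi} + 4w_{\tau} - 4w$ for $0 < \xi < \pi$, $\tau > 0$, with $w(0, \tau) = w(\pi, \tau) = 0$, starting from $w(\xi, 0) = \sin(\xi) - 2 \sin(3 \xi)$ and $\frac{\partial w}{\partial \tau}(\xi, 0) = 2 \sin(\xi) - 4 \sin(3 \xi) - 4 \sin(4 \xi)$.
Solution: Substitute $w = e^{2\tau}u$.
Then $w_{\tau} = e^{2\tau}(u_{\tau} + 2u)$, $w_{\tau\tau} = e^{2\tau}(u_{\tau\tau} + 4u_{\tau} + 4u)$, $w_{\xi\xi} = e^{2\tau}u_{\xi\xi}$; substituting and dividing by $e^{2\tau}$, the lower-order terms cancel: $u_{\tau\tau} = u_{\xi\xi}$ (standard wave equation).
Data for $u$: $u(\xi,0) = w(\xi,0) = \sin(\xi) - 2 \sin(3 \xi)$; $u_{\tau}(\xi,0) = w_{\tau}(\xi,0) - 2w(\xi,0) = -4 \sin(4 \xi)$. The boundary conditions carry over: $u(0,\tau) = u(\pi,\tau) = 0$.
Separating variables: $u = \sum [A_n \cos(\omega_n \tau) + B_n \sin(\omega_n \tau)] \sin(n\xi)$, $\omega_n = n$. From ICs ($B_n$ = velocity coefficient / $\omega_n$): $A_1=1, A_3=-2, B_4=-1$.
So $u(\xi,\tau) = \sin(\xi) \cos(\tau) - 2 \sin(3 \xi) \cos(3 \tau) - \sin(4 \xi) \sin(4 \tau)$, and $w(\xi,\tau) = e^{2\tau}u(\xi,\tau)$.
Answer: $w(\xi, \tau) = - e^{2 \tau} \sin(4 \tau) \sin(4 \xi) + e^{2 \tau} \sin(\xi) \cos(\tau) - 2 e^{2 \tau} \sin(3 \xi) \cos(3 \tau)$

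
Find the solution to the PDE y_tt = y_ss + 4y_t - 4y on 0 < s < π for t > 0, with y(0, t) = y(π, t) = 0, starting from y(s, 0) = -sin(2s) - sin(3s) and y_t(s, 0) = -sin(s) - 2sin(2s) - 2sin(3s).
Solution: Substitute y = exp(2t)u, i.e. u = exp(-2t)y.
By the product rule, y_t = exp(2t)(u_t + 2u), y_tt = exp(2t)(u_tt + 4u_t + 4u), y_ss = exp(2t)u_ss.
Substituting into the PDE and dividing by exp(2t): u_tt + 4u_t + 4u = u_ss + 4(u_t + 2u) - 4u.
The lower-order terms cancel, leaving the standard wave equation u_tt = u_ss.
Initial data for u: u(s,0) = y(s,0) = -sin(2s) - sin(3s); u_t(s,0) = y_t(s,0) - 2y(s,0) = -sin(s). The boundary conditions carry over: u(0,t) = u(π,t) = 0.
Solve for u:
  Using separation of variables u = X(s)T(t):
  Eigenfunctions: sin(ns), n = 1, 2, 3, ...
  General solution: u(s, t) = Σ [A_n cos(n t) + B_n sin(n t)] sin(ns)
  From u(s,0) = -sin(2s) - sin(3s): A_2=-1, A_3=-1. From u_t(s,0) = -sin(s), using u_t(s,0) = Σ ω_n B_n sin(ns) with ω_n = n: B_1 = (-1)/1 = -1.
Hence u(s,t) = -sin(s)sin(t) - sin(2s)cos(2t) - sin(3s)cos(3t).
Transform back: y(s,t) = exp(2t)u(s,t).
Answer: y(s, t) = -exp(2t)sin(s)sin(t) - exp(2t)sin(2s)cos(2t) - exp(2t)sin(3s)cos(3t)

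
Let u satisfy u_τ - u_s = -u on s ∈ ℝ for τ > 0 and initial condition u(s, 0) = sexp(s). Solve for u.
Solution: Substitute u = exp(s)w, i.e. w = exp(-s)u.
By the product rule, u_s = exp(s)(w_s + w), u_τ = exp(s)w_τ.
Substituting into the PDE and dividing by exp(s): w_τ - (w_s + w) = -w.
The lower-order terms cancel, leaving the standard advection equation w_τ - w_s = 0.
Initial data for w: w(s,0) = exp(-s)u(s,0) = s.
Solve for w:
  By method of characteristics (waves move left with speed 1):
  Along characteristics s + τ = const, w is constant, so w(s,τ) = f(s + τ) with f = w(·, 0).
Hence w(s,τ) = s + τ.
Transform back: u(s,τ) = exp(s)w(s,τ).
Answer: u(s, τ) = sexp(s) + τexp(s)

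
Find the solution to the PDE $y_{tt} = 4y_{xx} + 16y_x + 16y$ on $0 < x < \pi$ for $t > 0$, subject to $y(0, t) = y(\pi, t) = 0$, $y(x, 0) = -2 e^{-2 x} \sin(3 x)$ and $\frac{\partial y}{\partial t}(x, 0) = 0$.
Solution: Substitute $y = e^{-2x}u$.
Then $y_x = e^{-2x}(u_x - 2u)$, $y_{xx} = e^{-2x}(u_{xx} - 4u_x + 4u)$, $y_{tt} = e^{-2x}u_{tt}$; substituting and dividing by $e^{-2x}$, the lower-order terms cancel: $u_{tt} = 4u_{xx}$ (standard wave equation).
Data for $u$: $u(x,0) = e^{2x}y(x,0) = -2 \sin(3 x)$; $u_t(x,0) = e^{2x}y_t(x,0) = 0$. The boundary conditions carry over: $u(0,t) = u(\pi,t) = 0$.
Separating variables: $u = \sum [A_n \cos(\omega_n t) + B_n \sin(\omega_n t)] \sin(nx)$, $\omega_n = 2n$. From ICs: $A_3=-2$.
So $u(x,t) = -2 \sin(3 x) \cos(6 t)$, and $y(x,t) = e^{-2x}u(x,t)$.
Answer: $y(x, t) = -2 e^{-2 x} \sin(3 x) \cos(6 t)$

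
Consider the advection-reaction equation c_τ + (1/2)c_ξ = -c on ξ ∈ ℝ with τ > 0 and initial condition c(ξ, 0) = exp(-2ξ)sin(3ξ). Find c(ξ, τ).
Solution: Substitute c = exp(-2ξ)u, i.e. u = exp(2ξ)c.
By the product rule, c_ξ = exp(-2ξ)(u_ξ - 2u), c_τ = exp(-2ξ)u_τ.
Substituting into the PDE and dividing by exp(-2ξ): u_τ + (1/2)(u_ξ - 2u) = -u.
The lower-order terms cancel, leaving the standard advection equation u_τ + (1/2)u_ξ = 0.
Initial data for u: u(ξ,0) = exp(2ξ)c(ξ,0) = sin(3ξ).
Solve for u:
  By method of characteristics (waves move right with speed 1/2):
  Along characteristics ξ - (1/2)τ = const, u is constant, so u(ξ,τ) = f(ξ - (1/2)τ) with f = u(·, 0).
Hence u(ξ,τ) = sin(3ξ - 3τ/2).
Transform back: c(ξ,τ) = exp(-2ξ)u(ξ,τ).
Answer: c(ξ, τ) = exp(-2ξ)sin(3ξ - 3τ/2)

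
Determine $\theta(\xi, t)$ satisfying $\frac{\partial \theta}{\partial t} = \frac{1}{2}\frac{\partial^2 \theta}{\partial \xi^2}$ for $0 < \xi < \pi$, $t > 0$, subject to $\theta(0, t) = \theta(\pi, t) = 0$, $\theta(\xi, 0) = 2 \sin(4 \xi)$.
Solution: Using separation of variables $\theta = X(\xi)G(t)$:
Eigenfunctions: $\sin(n\xi)$, $n = 1, 2, 3, \ldots$
General solution: $\theta(\xi, t) = \sum c_n \sin(n\xi) e^{-n^2 t/2}$
Matching $\theta(\xi,0) = 2 \sin(4 \xi)$ term by term: $c_4=2$.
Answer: $\theta(\xi, t) = 2 e^{-8 t} \sin(4 \xi)$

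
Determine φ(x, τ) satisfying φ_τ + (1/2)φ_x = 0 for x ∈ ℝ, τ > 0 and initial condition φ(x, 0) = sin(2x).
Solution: By method of characteristics (waves move right with speed 1/2):
Along characteristics x - (1/2)τ = const, φ is constant, so φ(x,τ) = f(x - (1/2)τ) with f = φ(·, 0).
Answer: φ(x, τ) = sin(2x - τ)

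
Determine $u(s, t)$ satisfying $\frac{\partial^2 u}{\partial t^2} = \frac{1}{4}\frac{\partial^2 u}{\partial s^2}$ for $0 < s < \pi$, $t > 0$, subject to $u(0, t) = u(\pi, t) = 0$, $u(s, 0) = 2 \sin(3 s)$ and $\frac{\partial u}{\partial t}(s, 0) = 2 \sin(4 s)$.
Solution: Using separation of variables $u = X(s)T(t)$:
Eigenfunctions: $\sin(ns)$, $n = 1, 2, 3, \ldots$
General solution: $u(s, t) = \sum [A_n \cos(n t/2) + B_n \sin(n t/2)] \sin(ns)$
From $u(s,0) = 2 \sin(3 s)$: $A_3=2$. From $u_t(s,0) = 2 \sin(4 s)$, using $u_t(s,0) = \sum \omega_n B_n \sin(ns)$ with $\omega_n = n/2$: $B_4 = 2/2 = 1$.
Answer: $u(s, t) = 2 \sin(3 s) \cos(3 t/2) + \sin(4 s) \sin(2 t)$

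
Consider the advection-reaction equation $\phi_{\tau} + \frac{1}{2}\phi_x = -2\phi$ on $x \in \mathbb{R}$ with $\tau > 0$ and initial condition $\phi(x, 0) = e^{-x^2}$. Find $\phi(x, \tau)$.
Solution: Substitute $\phi = e^{-2\tau}u$.
Then $\phi_{\tau} = e^{-2\tau}(u_{\tau} - 2u)$, $\phi_x = e^{-2\tau}u_x$; substituting and dividing by $e^{-2\tau}$, the lower-order terms cancel: $u_{\tau} + \frac{1}{2}u_x = 0$ (standard advection equation).
Data for $u$: $u(x,0) = \phi(x,0) = e^{-x^2}$.
By characteristics ($dx/d\tau = 1/2$), $u(x,\tau) = f(x - \frac{1}{2}\tau)$ with $f = u( \cdot , 0)$.
So $u(x,\tau) = e^{-(x - \tau/2)^2}$, and $\phi(x,\tau) = e^{-2\tau}u(x,\tau)$.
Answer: $\phi(x, \tau) = e^{-2 \tau} e^{-(-\tau/2 + x)^2}$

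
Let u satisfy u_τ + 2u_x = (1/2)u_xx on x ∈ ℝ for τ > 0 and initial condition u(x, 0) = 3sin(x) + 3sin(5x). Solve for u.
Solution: Change to a moving frame: let η = x - 2τ, σ = τ and write u(x,τ) = w(η,σ).
By the chain rule u_τ = w_σ - 2w_η, u_x = w_η, u_xx = w_ηη.
Then u_τ + 2u_x = w_σ: the advection term cancels and the PDE becomes the heat equation w_σ = (1/2)w_ηη on η ∈ ℝ.
Initial data: w(η,0) = u(η,0) = 3sin(η) + 3sin(5η).
On η ∈ ℝ each mode satisfies (sin(nη))″ = -n² sin(nη), so exp(-n²σ/2) sin(nη) solves the heat equation; by superposition w(η,σ) = Σ c_n exp(-n²σ/2) sin(nη).
Reading off the coefficients: c_1=3, c_5=3, so w(η,σ) = 3exp(-σ/2)sin(η) + 3exp(-25σ/2)sin(5η).
Substituting back η = x - 2τ, σ = τ: u(x,τ) = w(x - 2τ, τ).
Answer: u(x, τ) = 3exp(-τ/2)sin(x - 2τ) + 3exp(-25τ/2)sin(5x - 10τ)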